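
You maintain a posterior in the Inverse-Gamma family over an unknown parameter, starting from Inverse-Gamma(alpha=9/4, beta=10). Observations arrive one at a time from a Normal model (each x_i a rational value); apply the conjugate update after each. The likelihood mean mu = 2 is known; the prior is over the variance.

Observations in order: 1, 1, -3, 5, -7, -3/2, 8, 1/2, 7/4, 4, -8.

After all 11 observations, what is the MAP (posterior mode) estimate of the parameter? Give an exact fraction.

obs 1: x=1 → posterior Inverse-Gamma(11/4, 21/2)
obs 2: x=1 → posterior Inverse-Gamma(13/4, 11)
obs 3: x=-3 → posterior Inverse-Gamma(15/4, 47/2)
obs 4: x=5 → posterior Inverse-Gamma(17/4, 28)
obs 5: x=-7 → posterior Inverse-Gamma(19/4, 137/2)
obs 6: x=-3/2 → posterior Inverse-Gamma(21/4, 597/8)
obs 7: x=8 → posterior Inverse-Gamma(23/4, 741/8)
obs 8: x=1/2 → posterior Inverse-Gamma(25/4, 375/4)
obs 9: x=7/4 → posterior Inverse-Gamma(27/4, 3001/32)
obs 10: x=4 → posterior Inverse-Gamma(29/4, 3065/32)
obs 11: x=-8 → posterior Inverse-Gamma(31/4, 4665/32)

933/56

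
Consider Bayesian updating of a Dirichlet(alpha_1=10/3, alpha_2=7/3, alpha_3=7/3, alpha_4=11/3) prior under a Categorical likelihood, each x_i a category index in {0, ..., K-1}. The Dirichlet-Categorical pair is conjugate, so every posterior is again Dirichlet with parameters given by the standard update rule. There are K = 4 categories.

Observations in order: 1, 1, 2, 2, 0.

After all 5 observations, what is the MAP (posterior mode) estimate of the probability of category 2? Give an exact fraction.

obs 1: x=1 → posterior Dirichlet(10/3, 10/3, 7/3, 11/3)
obs 2: x=1 → posterior Dirichlet(10/3, 13/3, 7/3, 11/3)
obs 3: x=2 → posterior Dirichlet(10/3, 13/3, 10/3, 11/3)
obs 4: x=2 → posterior Dirichlet(10/3, 13/3, 13/3, 11/3)
obs 5: x=0 → posterior Dirichlet(13/3, 13/3, 13/3, 11/3)

5/19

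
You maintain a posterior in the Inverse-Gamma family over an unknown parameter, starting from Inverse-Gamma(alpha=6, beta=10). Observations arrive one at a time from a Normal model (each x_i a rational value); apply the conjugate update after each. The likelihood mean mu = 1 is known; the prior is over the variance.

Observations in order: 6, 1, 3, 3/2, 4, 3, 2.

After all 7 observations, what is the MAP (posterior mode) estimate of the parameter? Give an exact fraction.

253/84

obs 1: x=6 → posterior Inverse-Gamma(13/2, 45/2)
obs 2: x=1 → posterior Inverse-Gamma(7, 45/2)
obs 3: x=3 → posterior Inverse-Gamma(15/2, 49/2)
obs 4: x=3/2 → posterior Inverse-Gamma(8, 197/8)
obs 5: x=4 → posterior Inverse-Gamma(17/2, 233/8)
obs 6: x=3 → posterior Inverse-Gamma(9, 249/8)
obs 7: x=2 → posterior Inverse-Gamma(19/2, 253/8)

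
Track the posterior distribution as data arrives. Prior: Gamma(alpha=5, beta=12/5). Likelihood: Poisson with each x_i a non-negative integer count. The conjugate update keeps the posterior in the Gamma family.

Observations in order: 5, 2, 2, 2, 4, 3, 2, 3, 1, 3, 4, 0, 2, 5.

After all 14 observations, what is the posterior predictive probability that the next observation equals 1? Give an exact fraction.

4230913169147513917752121073859216792427433111235491340243035853918732235912113029120/21819616601899198588069971138622928789406382173955009707281914142837439431950020395361

obs 1: x=5 → posterior Gamma(10, 17/5)
obs 2: x=2 → posterior Gamma(12, 22/5)
obs 3: x=2 → posterior Gamma(14, 27/5)
obs 4: x=2 → posterior Gamma(16, 32/5)
obs 5: x=4 → posterior Gamma(20, 37/5)
obs 6: x=3 → posterior Gamma(23, 42/5)
obs 7: x=2 → posterior Gamma(25, 47/5)
obs 8: x=3 → posterior Gamma(28, 52/5)
obs 9: x=1 → posterior Gamma(29, 57/5)
obs 10: x=3 → posterior Gamma(32, 62/5)
obs 11: x=4 → posterior Gamma(36, 67/5)
obs 12: x=0 → posterior Gamma(36, 72/5)
obs 13: x=2 → posterior Gamma(38, 77/5)
obs 14: x=5 → posterior Gamma(43, 82/5)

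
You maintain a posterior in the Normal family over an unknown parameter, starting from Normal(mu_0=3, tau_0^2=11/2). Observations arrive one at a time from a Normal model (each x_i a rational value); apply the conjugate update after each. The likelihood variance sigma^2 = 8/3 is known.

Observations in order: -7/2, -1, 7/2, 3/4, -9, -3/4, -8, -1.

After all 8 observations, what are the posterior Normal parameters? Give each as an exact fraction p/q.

mu_0=-579/280, tau_0^2=11/35

obs 1: x=-7/2 → posterior Normal(-135/98, 88/49)
obs 2: x=-1 → posterior Normal(-201/164, 44/41)
obs 3: x=7/2 → posterior Normal(3/23, 88/115)
obs 4: x=3/4 → posterior Normal(159/592, 22/37)
obs 5: x=-9 → posterior Normal(-1029/724, 88/181)
obs 6: x=-3/4 → posterior Normal(-141/107, 44/107)
obs 7: x=-8 → posterior Normal(-42/19, 88/247)
obs 8: x=-1 → posterior Normal(-579/280, 11/35)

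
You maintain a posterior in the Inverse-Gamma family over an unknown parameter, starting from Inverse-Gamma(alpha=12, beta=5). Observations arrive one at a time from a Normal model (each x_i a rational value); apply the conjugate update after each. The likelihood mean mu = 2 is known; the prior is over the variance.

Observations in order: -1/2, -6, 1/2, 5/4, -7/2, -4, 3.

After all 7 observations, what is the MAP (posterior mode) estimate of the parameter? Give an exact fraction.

2405/528

obs 1: x=-1/2 → posterior Inverse-Gamma(25/2, 65/8)
obs 2: x=-6 → posterior Inverse-Gamma(13, 321/8)
obs 3: x=1/2 → posterior Inverse-Gamma(27/2, 165/4)
obs 4: x=5/4 → posterior Inverse-Gamma(14, 1329/32)
obs 5: x=-7/2 → posterior Inverse-Gamma(29/2, 1813/32)
obs 6: x=-4 → posterior Inverse-Gamma(15, 2389/32)
obs 7: x=3 → posterior Inverse-Gamma(31/2, 2405/32)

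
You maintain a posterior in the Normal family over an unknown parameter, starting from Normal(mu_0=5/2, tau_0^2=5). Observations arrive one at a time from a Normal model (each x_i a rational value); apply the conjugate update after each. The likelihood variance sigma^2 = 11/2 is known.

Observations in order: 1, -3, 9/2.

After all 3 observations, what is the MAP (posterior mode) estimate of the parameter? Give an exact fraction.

obs 1: x=1 → posterior Normal(25/14, 55/21)
obs 2: x=-3 → posterior Normal(15/62, 55/31)
obs 3: x=9/2 → posterior Normal(105/82, 55/41)

105/82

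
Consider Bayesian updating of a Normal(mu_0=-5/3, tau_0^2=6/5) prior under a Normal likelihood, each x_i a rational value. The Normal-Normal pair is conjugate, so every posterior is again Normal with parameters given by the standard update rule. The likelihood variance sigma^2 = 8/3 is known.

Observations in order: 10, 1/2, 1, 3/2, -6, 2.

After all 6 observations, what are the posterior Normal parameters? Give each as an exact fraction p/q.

obs 1: x=10 → posterior Normal(170/87, 24/29)
obs 2: x=1/2 → posterior Normal(367/228, 12/19)
obs 3: x=1 → posterior Normal(421/282, 24/47)
obs 4: x=3/2 → posterior Normal(251/168, 3/7)
obs 5: x=-6 → posterior Normal(89/195, 24/65)
obs 6: x=2 → posterior Normal(143/222, 12/37)

mu_0=143/222, tau_0^2=12/37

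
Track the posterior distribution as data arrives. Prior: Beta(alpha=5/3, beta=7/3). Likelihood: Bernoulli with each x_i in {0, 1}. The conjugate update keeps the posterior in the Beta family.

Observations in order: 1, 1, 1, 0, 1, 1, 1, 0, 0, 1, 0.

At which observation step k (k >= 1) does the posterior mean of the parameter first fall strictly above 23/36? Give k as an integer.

obs 1: x=1 → posterior Beta(8/3, 7/3)
obs 2: x=1 → posterior Beta(11/3, 7/3)
obs 3: x=1 → posterior Beta(14/3, 7/3)
obs 4: x=0 → posterior Beta(14/3, 10/3)
obs 5: x=1 → posterior Beta(17/3, 10/3)
obs 6: x=1 → posterior Beta(20/3, 10/3)
obs 7: x=1 → posterior Beta(23/3, 10/3)
obs 8: x=0 → posterior Beta(23/3, 13/3)
obs 9: x=0 → posterior Beta(23/3, 16/3)
obs 10: x=1 → posterior Beta(26/3, 16/3)
obs 11: x=0 → posterior Beta(26/3, 19/3)

k = 3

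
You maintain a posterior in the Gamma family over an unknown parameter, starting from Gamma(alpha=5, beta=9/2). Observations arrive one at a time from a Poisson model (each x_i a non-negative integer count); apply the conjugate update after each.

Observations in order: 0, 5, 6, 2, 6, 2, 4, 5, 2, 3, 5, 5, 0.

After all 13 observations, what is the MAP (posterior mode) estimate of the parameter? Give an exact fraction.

14/5

obs 1: x=0 → posterior Gamma(5, 11/2)
obs 2: x=5 → posterior Gamma(10, 13/2)
obs 3: x=6 → posterior Gamma(16, 15/2)
obs 4: x=2 → posterior Gamma(18, 17/2)
obs 5: x=6 → posterior Gamma(24, 19/2)
obs 6: x=2 → posterior Gamma(26, 21/2)
obs 7: x=4 → posterior Gamma(30, 23/2)
obs 8: x=5 → posterior Gamma(35, 25/2)
obs 9: x=2 → posterior Gamma(37, 27/2)
obs 10: x=3 → posterior Gamma(40, 29/2)
obs 11: x=5 → posterior Gamma(45, 31/2)
obs 12: x=5 → posterior Gamma(50, 33/2)
obs 13: x=0 → posterior Gamma(50, 35/2)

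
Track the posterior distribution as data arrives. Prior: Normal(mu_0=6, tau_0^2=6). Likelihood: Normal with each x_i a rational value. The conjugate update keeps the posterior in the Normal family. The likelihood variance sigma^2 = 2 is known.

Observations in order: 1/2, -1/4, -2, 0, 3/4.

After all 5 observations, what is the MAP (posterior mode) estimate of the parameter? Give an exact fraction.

obs 1: x=1/2 → posterior Normal(15/8, 3/2)
obs 2: x=-1/4 → posterior Normal(27/28, 6/7)
obs 3: x=-2 → posterior Normal(3/40, 3/5)
obs 4: x=0 → posterior Normal(3/52, 6/13)
obs 5: x=3/4 → posterior Normal(3/16, 3/8)

3/16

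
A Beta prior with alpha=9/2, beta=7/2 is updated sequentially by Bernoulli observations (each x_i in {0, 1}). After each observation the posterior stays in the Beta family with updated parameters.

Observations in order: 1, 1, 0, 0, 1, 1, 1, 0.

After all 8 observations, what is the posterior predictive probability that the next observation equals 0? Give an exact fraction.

obs 1: x=1 → posterior Beta(11/2, 7/2)
obs 2: x=1 → posterior Beta(13/2, 7/2)
obs 3: x=0 → posterior Beta(13/2, 9/2)
obs 4: x=0 → posterior Beta(13/2, 11/2)
obs 5: x=1 → posterior Beta(15/2, 11/2)
obs 6: x=1 → posterior Beta(17/2, 11/2)
obs 7: x=1 → posterior Beta(19/2, 11/2)
obs 8: x=0 → posterior Beta(19/2, 13/2)

13/32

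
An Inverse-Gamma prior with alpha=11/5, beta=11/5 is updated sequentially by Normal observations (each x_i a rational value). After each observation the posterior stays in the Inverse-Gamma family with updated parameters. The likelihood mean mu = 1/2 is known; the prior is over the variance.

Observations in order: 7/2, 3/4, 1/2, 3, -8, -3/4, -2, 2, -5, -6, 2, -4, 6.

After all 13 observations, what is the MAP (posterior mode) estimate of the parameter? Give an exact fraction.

9091/776

obs 1: x=7/2 → posterior Inverse-Gamma(27/10, 67/10)
obs 2: x=3/4 → posterior Inverse-Gamma(16/5, 1077/160)
obs 3: x=1/2 → posterior Inverse-Gamma(37/10, 1077/160)
obs 4: x=3 → posterior Inverse-Gamma(21/5, 1577/160)
obs 5: x=-8 → posterior Inverse-Gamma(47/10, 7357/160)
obs 6: x=-3/4 → posterior Inverse-Gamma(26/5, 3741/80)
obs 7: x=-2 → posterior Inverse-Gamma(57/10, 3991/80)
obs 8: x=2 → posterior Inverse-Gamma(31/5, 4081/80)
obs 9: x=-5 → posterior Inverse-Gamma(67/10, 5291/80)
obs 10: x=-6 → posterior Inverse-Gamma(36/5, 6981/80)
obs 11: x=2 → posterior Inverse-Gamma(77/10, 7071/80)
obs 12: x=-4 → posterior Inverse-Gamma(41/5, 7881/80)
obs 13: x=6 → posterior Inverse-Gamma(87/10, 9091/80)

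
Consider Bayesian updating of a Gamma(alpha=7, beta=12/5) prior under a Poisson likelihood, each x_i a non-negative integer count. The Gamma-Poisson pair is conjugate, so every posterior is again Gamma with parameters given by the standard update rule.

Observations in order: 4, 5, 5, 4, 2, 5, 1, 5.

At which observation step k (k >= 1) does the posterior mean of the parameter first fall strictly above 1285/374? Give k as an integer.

obs 1: x=4 → posterior Gamma(11, 17/5)
obs 2: x=5 → posterior Gamma(16, 22/5)
obs 3: x=5 → posterior Gamma(21, 27/5)
obs 4: x=4 → posterior Gamma(25, 32/5)
obs 5: x=2 → posterior Gamma(27, 37/5)
obs 6: x=5 → posterior Gamma(32, 42/5)
obs 7: x=1 → posterior Gamma(33, 47/5)
obs 8: x=5 → posterior Gamma(38, 52/5)

k = 2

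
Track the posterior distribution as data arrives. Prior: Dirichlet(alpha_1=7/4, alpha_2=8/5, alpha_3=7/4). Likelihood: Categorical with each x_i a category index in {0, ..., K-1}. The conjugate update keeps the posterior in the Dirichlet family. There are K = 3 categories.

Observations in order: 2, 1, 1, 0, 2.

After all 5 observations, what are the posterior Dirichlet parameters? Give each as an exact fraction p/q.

obs 1: x=2 → posterior Dirichlet(7/4, 8/5, 11/4)
obs 2: x=1 → posterior Dirichlet(7/4, 13/5, 11/4)
obs 3: x=1 → posterior Dirichlet(7/4, 18/5, 11/4)
obs 4: x=0 → posterior Dirichlet(11/4, 18/5, 11/4)
obs 5: x=2 → posterior Dirichlet(11/4, 18/5, 15/4)

alpha_1=11/4, alpha_2=18/5, alpha_3=15/4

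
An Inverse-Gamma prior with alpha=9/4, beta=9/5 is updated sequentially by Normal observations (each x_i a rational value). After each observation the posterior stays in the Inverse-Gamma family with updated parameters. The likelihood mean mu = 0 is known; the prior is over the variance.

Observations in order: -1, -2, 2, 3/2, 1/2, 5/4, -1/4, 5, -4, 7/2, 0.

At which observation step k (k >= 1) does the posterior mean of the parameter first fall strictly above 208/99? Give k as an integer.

k = 3

obs 1: x=-1 → posterior Inverse-Gamma(11/4, 23/10)
obs 2: x=-2 → posterior Inverse-Gamma(13/4, 43/10)
obs 3: x=2 → posterior Inverse-Gamma(15/4, 63/10)
obs 4: x=3/2 → posterior Inverse-Gamma(17/4, 297/40)
obs 5: x=1/2 → posterior Inverse-Gamma(19/4, 151/20)
obs 6: x=5/4 → posterior Inverse-Gamma(21/4, 1333/160)
obs 7: x=-1/4 → posterior Inverse-Gamma(23/4, 669/80)
obs 8: x=5 → posterior Inverse-Gamma(25/4, 1669/80)
obs 9: x=-4 → posterior Inverse-Gamma(27/4, 2309/80)
obs 10: x=7/2 → posterior Inverse-Gamma(29/4, 2799/80)
obs 11: x=0 → posterior Inverse-Gamma(31/4, 2799/80)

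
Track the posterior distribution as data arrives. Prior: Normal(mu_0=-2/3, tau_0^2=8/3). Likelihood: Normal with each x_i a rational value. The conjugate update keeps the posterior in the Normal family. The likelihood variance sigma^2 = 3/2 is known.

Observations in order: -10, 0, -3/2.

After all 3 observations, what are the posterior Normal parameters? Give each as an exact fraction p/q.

obs 1: x=-10 → posterior Normal(-166/25, 24/25)
obs 2: x=0 → posterior Normal(-166/41, 24/41)
obs 3: x=-3/2 → posterior Normal(-10/3, 8/19)

mu_0=-10/3, tau_0^2=8/19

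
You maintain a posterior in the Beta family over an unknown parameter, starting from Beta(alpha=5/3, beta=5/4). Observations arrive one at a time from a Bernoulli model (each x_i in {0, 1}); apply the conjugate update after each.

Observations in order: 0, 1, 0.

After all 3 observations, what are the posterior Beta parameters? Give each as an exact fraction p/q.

alpha=8/3, beta=13/4

obs 1: x=0 → posterior Beta(5/3, 9/4)
obs 2: x=1 → posterior Beta(8/3, 9/4)
obs 3: x=0 → posterior Beta(8/3, 13/4)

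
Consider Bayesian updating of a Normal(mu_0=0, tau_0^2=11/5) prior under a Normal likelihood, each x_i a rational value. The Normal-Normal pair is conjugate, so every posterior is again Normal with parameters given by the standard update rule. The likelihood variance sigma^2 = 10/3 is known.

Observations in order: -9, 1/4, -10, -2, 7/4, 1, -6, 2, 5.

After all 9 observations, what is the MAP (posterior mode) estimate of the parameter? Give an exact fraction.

obs 1: x=-9 → posterior Normal(-297/83, 110/83)
obs 2: x=1/4 → posterior Normal(-1155/464, 55/58)
obs 3: x=-10 → posterior Normal(-2475/596, 110/149)
obs 4: x=-2 → posterior Normal(-2739/728, 55/91)
obs 5: x=7/4 → posterior Normal(-627/215, 22/43)
obs 6: x=1 → posterior Normal(-297/124, 55/124)
obs 7: x=-6 → posterior Normal(-792/281, 110/281)
obs 8: x=2 → posterior Normal(-363/157, 55/157)
obs 9: x=5 → posterior Normal(-561/347, 110/347)

-561/347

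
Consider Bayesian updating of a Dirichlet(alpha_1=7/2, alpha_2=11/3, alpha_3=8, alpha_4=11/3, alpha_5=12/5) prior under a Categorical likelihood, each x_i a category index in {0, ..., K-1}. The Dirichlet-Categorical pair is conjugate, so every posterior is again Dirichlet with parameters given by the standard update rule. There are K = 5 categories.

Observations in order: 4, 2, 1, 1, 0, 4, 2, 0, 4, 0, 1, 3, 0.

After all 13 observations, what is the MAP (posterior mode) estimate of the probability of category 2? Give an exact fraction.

obs 1: x=4 → posterior Dirichlet(7/2, 11/3, 8, 11/3, 17/5)
obs 2: x=2 → posterior Dirichlet(7/2, 11/3, 9, 11/3, 17/5)
obs 3: x=1 → posterior Dirichlet(7/2, 14/3, 9, 11/3, 17/5)
obs 4: x=1 → posterior Dirichlet(7/2, 17/3, 9, 11/3, 17/5)
obs 5: x=0 → posterior Dirichlet(9/2, 17/3, 9, 11/3, 17/5)
obs 6: x=4 → posterior Dirichlet(9/2, 17/3, 9, 11/3, 22/5)
obs 7: x=2 → posterior Dirichlet(9/2, 17/3, 10, 11/3, 22/5)
obs 8: x=0 → posterior Dirichlet(11/2, 17/3, 10, 11/3, 22/5)
obs 9: x=4 → posterior Dirichlet(11/2, 17/3, 10, 11/3, 27/5)
obs 10: x=0 → posterior Dirichlet(13/2, 17/3, 10, 11/3, 27/5)
obs 11: x=1 → posterior Dirichlet(13/2, 20/3, 10, 11/3, 27/5)
obs 12: x=3 → posterior Dirichlet(13/2, 20/3, 10, 14/3, 27/5)
obs 13: x=0 → posterior Dirichlet(15/2, 20/3, 10, 14/3, 27/5)

270/877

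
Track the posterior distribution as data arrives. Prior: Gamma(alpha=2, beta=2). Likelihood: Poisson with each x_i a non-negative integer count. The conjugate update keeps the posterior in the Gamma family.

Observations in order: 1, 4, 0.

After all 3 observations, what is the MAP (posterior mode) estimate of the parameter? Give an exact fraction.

6/5

obs 1: x=1 → posterior Gamma(3, 3)
obs 2: x=4 → posterior Gamma(7, 4)
obs 3: x=0 → posterior Gamma(7, 5)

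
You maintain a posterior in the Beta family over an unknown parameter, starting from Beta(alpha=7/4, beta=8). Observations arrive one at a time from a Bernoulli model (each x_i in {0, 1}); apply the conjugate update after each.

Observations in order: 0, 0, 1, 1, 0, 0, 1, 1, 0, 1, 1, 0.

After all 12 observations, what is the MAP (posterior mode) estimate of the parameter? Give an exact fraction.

obs 1: x=0 → posterior Beta(7/4, 9)
obs 2: x=0 → posterior Beta(7/4, 10)
obs 3: x=1 → posterior Beta(11/4, 10)
obs 4: x=1 → posterior Beta(15/4, 10)
obs 5: x=0 → posterior Beta(15/4, 11)
obs 6: x=0 → posterior Beta(15/4, 12)
obs 7: x=1 → posterior Beta(19/4, 12)
obs 8: x=1 → posterior Beta(23/4, 12)
obs 9: x=0 → posterior Beta(23/4, 13)
obs 10: x=1 → posterior Beta(27/4, 13)
obs 11: x=1 → posterior Beta(31/4, 13)
obs 12: x=0 → posterior Beta(31/4, 14)

27/79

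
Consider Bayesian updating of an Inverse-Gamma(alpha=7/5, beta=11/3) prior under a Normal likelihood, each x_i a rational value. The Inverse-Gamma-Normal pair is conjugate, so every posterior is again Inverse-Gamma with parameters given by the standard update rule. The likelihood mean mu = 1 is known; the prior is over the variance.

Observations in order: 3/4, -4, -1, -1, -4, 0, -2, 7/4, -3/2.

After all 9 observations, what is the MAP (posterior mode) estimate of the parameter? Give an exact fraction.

9865/1656

obs 1: x=3/4 → posterior Inverse-Gamma(19/10, 355/96)
obs 2: x=-4 → posterior Inverse-Gamma(12/5, 1555/96)
obs 3: x=-1 → posterior Inverse-Gamma(29/10, 1747/96)
obs 4: x=-1 → posterior Inverse-Gamma(17/5, 1939/96)
obs 5: x=-4 → posterior Inverse-Gamma(39/10, 3139/96)
obs 6: x=0 → posterior Inverse-Gamma(22/5, 3187/96)
obs 7: x=-2 → posterior Inverse-Gamma(49/10, 3619/96)
obs 8: x=7/4 → posterior Inverse-Gamma(27/5, 1823/48)
obs 9: x=-3/2 → posterior Inverse-Gamma(59/10, 1973/48)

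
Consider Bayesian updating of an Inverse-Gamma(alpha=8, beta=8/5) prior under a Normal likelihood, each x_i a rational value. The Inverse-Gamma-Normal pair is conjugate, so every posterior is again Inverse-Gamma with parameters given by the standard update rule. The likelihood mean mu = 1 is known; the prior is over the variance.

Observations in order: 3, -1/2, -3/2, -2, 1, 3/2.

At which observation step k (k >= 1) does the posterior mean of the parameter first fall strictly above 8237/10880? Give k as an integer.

obs 1: x=3 → posterior Inverse-Gamma(17/2, 18/5)
obs 2: x=-1/2 → posterior Inverse-Gamma(9, 189/40)
obs 3: x=-3/2 → posterior Inverse-Gamma(19/2, 157/20)
obs 4: x=-2 → posterior Inverse-Gamma(10, 247/20)
obs 5: x=1 → posterior Inverse-Gamma(21/2, 247/20)
obs 6: x=3/2 → posterior Inverse-Gamma(11, 499/40)

k = 3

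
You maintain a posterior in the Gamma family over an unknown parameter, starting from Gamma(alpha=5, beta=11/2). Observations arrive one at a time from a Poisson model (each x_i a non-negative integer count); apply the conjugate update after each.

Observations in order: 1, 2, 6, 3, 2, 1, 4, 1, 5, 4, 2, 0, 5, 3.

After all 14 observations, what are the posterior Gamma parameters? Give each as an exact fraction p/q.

obs 1: x=1 → posterior Gamma(6, 13/2)
obs 2: x=2 → posterior Gamma(8, 15/2)
obs 3: x=6 → posterior Gamma(14, 17/2)
obs 4: x=3 → posterior Gamma(17, 19/2)
obs 5: x=2 → posterior Gamma(19, 21/2)
obs 6: x=1 → posterior Gamma(20, 23/2)
obs 7: x=4 → posterior Gamma(24, 25/2)
obs 8: x=1 → posterior Gamma(25, 27/2)
obs 9: x=5 → posterior Gamma(30, 29/2)
obs 10: x=4 → posterior Gamma(34, 31/2)
obs 11: x=2 → posterior Gamma(36, 33/2)
obs 12: x=0 → posterior Gamma(36, 35/2)
obs 13: x=5 → posterior Gamma(41, 37/2)
obs 14: x=3 → posterior Gamma(44, 39/2)

alpha=44, beta=39/2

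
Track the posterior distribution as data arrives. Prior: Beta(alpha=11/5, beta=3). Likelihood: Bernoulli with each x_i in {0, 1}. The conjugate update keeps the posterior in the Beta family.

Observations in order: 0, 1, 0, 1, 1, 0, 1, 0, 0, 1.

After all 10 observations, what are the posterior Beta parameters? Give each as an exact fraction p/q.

obs 1: x=0 → posterior Beta(11/5, 4)
obs 2: x=1 → posterior Beta(16/5, 4)
obs 3: x=0 → posterior Beta(16/5, 5)
obs 4: x=1 → posterior Beta(21/5, 5)
obs 5: x=1 → posterior Beta(26/5, 5)
obs 6: x=0 → posterior Beta(26/5, 6)
obs 7: x=1 → posterior Beta(31/5, 6)
obs 8: x=0 → posterior Beta(31/5, 7)
obs 9: x=0 → posterior Beta(31/5, 8)
obs 10: x=1 → posterior Beta(36/5, 8)

alpha=36/5, beta=8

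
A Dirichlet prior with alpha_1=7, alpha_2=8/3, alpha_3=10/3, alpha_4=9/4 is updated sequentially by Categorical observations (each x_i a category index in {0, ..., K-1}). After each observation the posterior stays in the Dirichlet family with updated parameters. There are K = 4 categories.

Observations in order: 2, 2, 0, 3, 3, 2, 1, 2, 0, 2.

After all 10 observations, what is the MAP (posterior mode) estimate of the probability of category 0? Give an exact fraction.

32/85

obs 1: x=2 → posterior Dirichlet(7, 8/3, 13/3, 9/4)
obs 2: x=2 → posterior Dirichlet(7, 8/3, 16/3, 9/4)
obs 3: x=0 → posterior Dirichlet(8, 8/3, 16/3, 9/4)
obs 4: x=3 → posterior Dirichlet(8, 8/3, 16/3, 13/4)
obs 5: x=3 → posterior Dirichlet(8, 8/3, 16/3, 17/4)
obs 6: x=2 → posterior Dirichlet(8, 8/3, 19/3, 17/4)
obs 7: x=1 → posterior Dirichlet(8, 11/3, 19/3, 17/4)
obs 8: x=2 → posterior Dirichlet(8, 11/3, 22/3, 17/4)
obs 9: x=0 → posterior Dirichlet(9, 11/3, 22/3, 17/4)
obs 10: x=2 → posterior Dirichlet(9, 11/3, 25/3, 17/4)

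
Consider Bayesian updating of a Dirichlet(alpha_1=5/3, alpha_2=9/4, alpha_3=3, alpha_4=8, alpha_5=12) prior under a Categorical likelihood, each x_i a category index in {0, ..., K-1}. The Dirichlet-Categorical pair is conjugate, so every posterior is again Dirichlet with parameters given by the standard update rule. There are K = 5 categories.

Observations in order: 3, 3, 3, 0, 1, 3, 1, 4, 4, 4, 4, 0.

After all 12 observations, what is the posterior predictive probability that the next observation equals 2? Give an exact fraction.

obs 1: x=3 → posterior Dirichlet(5/3, 9/4, 3, 9, 12)
obs 2: x=3 → posterior Dirichlet(5/3, 9/4, 3, 10, 12)
obs 3: x=3 → posterior Dirichlet(5/3, 9/4, 3, 11, 12)
obs 4: x=0 → posterior Dirichlet(8/3, 9/4, 3, 11, 12)
obs 5: x=1 → posterior Dirichlet(8/3, 13/4, 3, 11, 12)
obs 6: x=3 → posterior Dirichlet(8/3, 13/4, 3, 12, 12)
obs 7: x=1 → posterior Dirichlet(8/3, 17/4, 3, 12, 12)
obs 8: x=4 → posterior Dirichlet(8/3, 17/4, 3, 12, 13)
obs 9: x=4 → posterior Dirichlet(8/3, 17/4, 3, 12, 14)
obs 10: x=4 → posterior Dirichlet(8/3, 17/4, 3, 12, 15)
obs 11: x=4 → posterior Dirichlet(8/3, 17/4, 3, 12, 16)
obs 12: x=0 → posterior Dirichlet(11/3, 17/4, 3, 12, 16)

36/467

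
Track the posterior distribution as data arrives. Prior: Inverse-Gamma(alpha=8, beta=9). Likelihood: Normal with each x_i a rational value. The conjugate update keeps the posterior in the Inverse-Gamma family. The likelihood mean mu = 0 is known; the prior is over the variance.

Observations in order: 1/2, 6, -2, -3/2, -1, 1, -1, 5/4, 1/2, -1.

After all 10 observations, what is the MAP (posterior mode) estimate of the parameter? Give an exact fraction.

obs 1: x=1/2 → posterior Inverse-Gamma(17/2, 73/8)
obs 2: x=6 → posterior Inverse-Gamma(9, 217/8)
obs 3: x=-2 → posterior Inverse-Gamma(19/2, 233/8)
obs 4: x=-3/2 → posterior Inverse-Gamma(10, 121/4)
obs 5: x=-1 → posterior Inverse-Gamma(21/2, 123/4)
obs 6: x=1 → posterior Inverse-Gamma(11, 125/4)
obs 7: x=-1 → posterior Inverse-Gamma(23/2, 127/4)
obs 8: x=5/4 → posterior Inverse-Gamma(12, 1041/32)
obs 9: x=1/2 → posterior Inverse-Gamma(25/2, 1045/32)
obs 10: x=-1 → posterior Inverse-Gamma(13, 1061/32)

1061/448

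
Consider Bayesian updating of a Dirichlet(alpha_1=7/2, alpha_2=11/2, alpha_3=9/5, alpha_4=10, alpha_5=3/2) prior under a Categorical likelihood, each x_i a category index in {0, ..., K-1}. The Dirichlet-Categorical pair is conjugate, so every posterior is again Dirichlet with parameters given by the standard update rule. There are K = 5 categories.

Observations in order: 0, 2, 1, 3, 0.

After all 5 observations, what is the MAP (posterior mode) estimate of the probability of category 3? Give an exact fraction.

100/223

obs 1: x=0 → posterior Dirichlet(9/2, 11/2, 9/5, 10, 3/2)
obs 2: x=2 → posterior Dirichlet(9/2, 11/2, 14/5, 10, 3/2)
obs 3: x=1 → posterior Dirichlet(9/2, 13/2, 14/5, 10, 3/2)
obs 4: x=3 → posterior Dirichlet(9/2, 13/2, 14/5, 11, 3/2)
obs 5: x=0 → posterior Dirichlet(11/2, 13/2, 14/5, 11, 3/2)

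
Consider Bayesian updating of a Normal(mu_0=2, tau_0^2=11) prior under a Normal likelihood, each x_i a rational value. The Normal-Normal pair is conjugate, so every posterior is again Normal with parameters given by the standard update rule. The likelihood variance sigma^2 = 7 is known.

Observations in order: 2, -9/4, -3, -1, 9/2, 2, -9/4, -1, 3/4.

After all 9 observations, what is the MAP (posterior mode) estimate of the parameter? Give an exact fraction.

45/424

obs 1: x=2 → posterior Normal(2, 77/18)
obs 2: x=-9/4 → posterior Normal(45/116, 77/29)
obs 3: x=-3 → posterior Normal(-87/160, 77/40)
obs 4: x=-1 → posterior Normal(-131/204, 77/51)
obs 5: x=9/2 → posterior Normal(67/248, 77/62)
obs 6: x=2 → posterior Normal(155/292, 77/73)
obs 7: x=-9/4 → posterior Normal(1/6, 11/12)
obs 8: x=-1 → posterior Normal(3/95, 77/95)
obs 9: x=3/4 → posterior Normal(45/424, 77/106)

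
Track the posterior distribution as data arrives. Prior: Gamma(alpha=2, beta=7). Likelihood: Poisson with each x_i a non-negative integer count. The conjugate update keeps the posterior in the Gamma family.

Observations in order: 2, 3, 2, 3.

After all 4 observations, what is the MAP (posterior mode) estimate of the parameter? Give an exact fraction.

obs 1: x=2 → posterior Gamma(4, 8)
obs 2: x=3 → posterior Gamma(7, 9)
obs 3: x=2 → posterior Gamma(9, 10)
obs 4: x=3 → posterior Gamma(12, 11)

1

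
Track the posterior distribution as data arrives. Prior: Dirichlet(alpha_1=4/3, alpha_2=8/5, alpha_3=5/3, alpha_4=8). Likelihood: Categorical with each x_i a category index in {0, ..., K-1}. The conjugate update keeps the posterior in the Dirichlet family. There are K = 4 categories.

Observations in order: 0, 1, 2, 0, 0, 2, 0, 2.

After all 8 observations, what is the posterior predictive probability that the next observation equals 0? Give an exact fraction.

80/309

obs 1: x=0 → posterior Dirichlet(7/3, 8/5, 5/3, 8)
obs 2: x=1 → posterior Dirichlet(7/3, 13/5, 5/3, 8)
obs 3: x=2 → posterior Dirichlet(7/3, 13/5, 8/3, 8)
obs 4: x=0 → posterior Dirichlet(10/3, 13/5, 8/3, 8)
obs 5: x=0 → posterior Dirichlet(13/3, 13/5, 8/3, 8)
obs 6: x=2 → posterior Dirichlet(13/3, 13/5, 11/3, 8)
obs 7: x=0 → posterior Dirichlet(16/3, 13/5, 11/3, 8)
obs 8: x=2 → posterior Dirichlet(16/3, 13/5, 14/3, 8)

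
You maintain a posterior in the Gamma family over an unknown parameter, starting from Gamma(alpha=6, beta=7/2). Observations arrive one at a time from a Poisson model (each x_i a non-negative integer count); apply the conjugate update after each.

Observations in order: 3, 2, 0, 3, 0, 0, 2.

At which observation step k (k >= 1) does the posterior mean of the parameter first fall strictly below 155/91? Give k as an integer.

k = 3

obs 1: x=3 → posterior Gamma(9, 9/2)
obs 2: x=2 → posterior Gamma(11, 11/2)
obs 3: x=0 → posterior Gamma(11, 13/2)
obs 4: x=3 → posterior Gamma(14, 15/2)
obs 5: x=0 → posterior Gamma(14, 17/2)
obs 6: x=0 → posterior Gamma(14, 19/2)
obs 7: x=2 → posterior Gamma(16, 21/2)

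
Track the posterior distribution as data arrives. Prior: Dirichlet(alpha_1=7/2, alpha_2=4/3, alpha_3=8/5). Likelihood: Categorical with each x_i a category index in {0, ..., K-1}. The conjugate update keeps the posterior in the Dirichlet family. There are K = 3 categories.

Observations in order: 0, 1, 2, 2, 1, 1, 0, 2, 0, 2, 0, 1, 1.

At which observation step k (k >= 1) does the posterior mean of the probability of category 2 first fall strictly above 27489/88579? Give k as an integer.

k = 4

obs 1: x=0 → posterior Dirichlet(9/2, 4/3, 8/5)
obs 2: x=1 → posterior Dirichlet(9/2, 7/3, 8/5)
obs 3: x=2 → posterior Dirichlet(9/2, 7/3, 13/5)
obs 4: x=2 → posterior Dirichlet(9/2, 7/3, 18/5)
obs 5: x=1 → posterior Dirichlet(9/2, 10/3, 18/5)
obs 6: x=1 → posterior Dirichlet(9/2, 13/3, 18/5)
obs 7: x=0 → posterior Dirichlet(11/2, 13/3, 18/5)
obs 8: x=2 → posterior Dirichlet(11/2, 13/3, 23/5)
obs 9: x=0 → posterior Dirichlet(13/2, 13/3, 23/5)
obs 10: x=2 → posterior Dirichlet(13/2, 13/3, 28/5)
obs 11: x=0 → posterior Dirichlet(15/2, 13/3, 28/5)
obs 12: x=1 → posterior Dirichlet(15/2, 16/3, 28/5)
obs 13: x=1 → posterior Dirichlet(15/2, 19/3, 28/5)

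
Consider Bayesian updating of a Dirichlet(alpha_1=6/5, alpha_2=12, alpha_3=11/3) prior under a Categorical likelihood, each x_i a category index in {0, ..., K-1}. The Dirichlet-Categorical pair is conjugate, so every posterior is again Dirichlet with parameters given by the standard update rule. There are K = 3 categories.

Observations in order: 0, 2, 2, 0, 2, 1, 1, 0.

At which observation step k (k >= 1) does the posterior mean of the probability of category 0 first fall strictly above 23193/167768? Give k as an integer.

k = 4

obs 1: x=0 → posterior Dirichlet(11/5, 12, 11/3)
obs 2: x=2 → posterior Dirichlet(11/5, 12, 14/3)
obs 3: x=2 → posterior Dirichlet(11/5, 12, 17/3)
obs 4: x=0 → posterior Dirichlet(16/5, 12, 17/3)
obs 5: x=2 → posterior Dirichlet(16/5, 12, 20/3)
obs 6: x=1 → posterior Dirichlet(16/5, 13, 20/3)
obs 7: x=1 → posterior Dirichlet(16/5, 14, 20/3)
obs 8: x=0 → posterior Dirichlet(21/5, 14, 20/3)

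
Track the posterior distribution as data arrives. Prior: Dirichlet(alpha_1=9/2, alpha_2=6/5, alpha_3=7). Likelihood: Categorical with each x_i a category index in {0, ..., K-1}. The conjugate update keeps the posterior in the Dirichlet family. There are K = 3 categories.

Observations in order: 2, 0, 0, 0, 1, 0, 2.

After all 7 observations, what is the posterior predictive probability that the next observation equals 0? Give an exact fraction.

obs 1: x=2 → posterior Dirichlet(9/2, 6/5, 8)
obs 2: x=0 → posterior Dirichlet(11/2, 6/5, 8)
obs 3: x=0 → posterior Dirichlet(13/2, 6/5, 8)
obs 4: x=0 → posterior Dirichlet(15/2, 6/5, 8)
obs 5: x=1 → posterior Dirichlet(15/2, 11/5, 8)
obs 6: x=0 → posterior Dirichlet(17/2, 11/5, 8)
obs 7: x=2 → posterior Dirichlet(17/2, 11/5, 9)

85/197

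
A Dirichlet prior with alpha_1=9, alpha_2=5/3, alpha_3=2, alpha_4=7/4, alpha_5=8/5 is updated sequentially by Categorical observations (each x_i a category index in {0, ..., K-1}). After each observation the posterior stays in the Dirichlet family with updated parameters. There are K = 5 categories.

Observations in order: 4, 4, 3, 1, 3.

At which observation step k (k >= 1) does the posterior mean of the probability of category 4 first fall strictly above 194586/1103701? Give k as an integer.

obs 1: x=4 → posterior Dirichlet(9, 5/3, 2, 7/4, 13/5)
obs 2: x=4 → posterior Dirichlet(9, 5/3, 2, 7/4, 18/5)
obs 3: x=3 → posterior Dirichlet(9, 5/3, 2, 11/4, 18/5)
obs 4: x=1 → posterior Dirichlet(9, 8/3, 2, 11/4, 18/5)
obs 5: x=3 → posterior Dirichlet(9, 8/3, 2, 15/4, 18/5)

k = 2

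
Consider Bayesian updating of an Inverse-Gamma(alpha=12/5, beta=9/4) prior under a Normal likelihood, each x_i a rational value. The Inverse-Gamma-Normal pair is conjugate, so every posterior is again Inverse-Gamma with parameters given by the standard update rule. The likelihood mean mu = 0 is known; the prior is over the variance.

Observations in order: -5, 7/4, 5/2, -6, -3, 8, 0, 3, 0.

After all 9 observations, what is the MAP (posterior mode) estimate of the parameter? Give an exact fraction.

12545/1264

obs 1: x=-5 → posterior Inverse-Gamma(29/10, 59/4)
obs 2: x=7/4 → posterior Inverse-Gamma(17/5, 521/32)
obs 3: x=5/2 → posterior Inverse-Gamma(39/10, 621/32)
obs 4: x=-6 → posterior Inverse-Gamma(22/5, 1197/32)
obs 5: x=-3 → posterior Inverse-Gamma(49/10, 1341/32)
obs 6: x=8 → posterior Inverse-Gamma(27/5, 2365/32)
obs 7: x=0 → posterior Inverse-Gamma(59/10, 2365/32)
obs 8: x=3 → posterior Inverse-Gamma(32/5, 2509/32)
obs 9: x=0 → posterior Inverse-Gamma(69/10, 2509/32)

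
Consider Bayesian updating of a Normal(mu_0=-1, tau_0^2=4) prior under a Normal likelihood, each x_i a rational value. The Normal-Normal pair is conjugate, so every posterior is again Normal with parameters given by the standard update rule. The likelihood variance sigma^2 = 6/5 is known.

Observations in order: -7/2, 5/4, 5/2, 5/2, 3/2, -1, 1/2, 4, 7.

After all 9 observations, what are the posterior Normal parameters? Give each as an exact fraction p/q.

mu_0=289/186, tau_0^2=4/31

obs 1: x=-7/2 → posterior Normal(-38/13, 12/13)
obs 2: x=5/4 → posterior Normal(-51/46, 12/23)
obs 3: x=5/2 → posterior Normal(-1/66, 4/11)
obs 4: x=5/2 → posterior Normal(49/86, 12/43)
obs 5: x=3/2 → posterior Normal(79/106, 12/53)
obs 6: x=-1 → posterior Normal(59/126, 4/21)
obs 7: x=1/2 → posterior Normal(69/146, 12/73)
obs 8: x=4 → posterior Normal(149/166, 12/83)
obs 9: x=7 → posterior Normal(289/186, 4/31)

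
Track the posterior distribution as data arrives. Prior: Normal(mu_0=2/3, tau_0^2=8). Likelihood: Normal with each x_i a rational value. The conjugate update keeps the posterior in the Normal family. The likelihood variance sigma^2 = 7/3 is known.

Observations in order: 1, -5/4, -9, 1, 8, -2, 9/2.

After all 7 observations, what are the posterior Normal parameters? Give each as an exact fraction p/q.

obs 1: x=1 → posterior Normal(86/93, 56/31)
obs 2: x=-5/4 → posterior Normal(-4/165, 56/55)
obs 3: x=-9 → posterior Normal(-652/237, 56/79)
obs 4: x=1 → posterior Normal(-580/309, 56/103)
obs 5: x=8 → posterior Normal(-4/381, 56/127)
obs 6: x=-2 → posterior Normal(-148/453, 56/151)
obs 7: x=9/2 → posterior Normal(176/525, 8/25)

mu_0=176/525, tau_0^2=8/25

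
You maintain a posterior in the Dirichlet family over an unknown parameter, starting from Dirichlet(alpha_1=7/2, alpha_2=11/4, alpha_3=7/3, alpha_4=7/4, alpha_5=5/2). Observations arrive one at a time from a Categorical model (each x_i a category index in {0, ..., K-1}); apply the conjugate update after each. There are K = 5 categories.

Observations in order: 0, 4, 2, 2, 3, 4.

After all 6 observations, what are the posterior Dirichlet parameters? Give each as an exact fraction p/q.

obs 1: x=0 → posterior Dirichlet(9/2, 11/4, 7/3, 7/4, 5/2)
obs 2: x=4 → posterior Dirichlet(9/2, 11/4, 7/3, 7/4, 7/2)
obs 3: x=2 → posterior Dirichlet(9/2, 11/4, 10/3, 7/4, 7/2)
obs 4: x=2 → posterior Dirichlet(9/2, 11/4, 13/3, 7/4, 7/2)
obs 5: x=3 → posterior Dirichlet(9/2, 11/4, 13/3, 11/4, 7/2)
obs 6: x=4 → posterior Dirichlet(9/2, 11/4, 13/3, 11/4, 9/2)

alpha_1=9/2, alpha_2=11/4, alpha_3=13/3, alpha_4=11/4, alpha_5=9/2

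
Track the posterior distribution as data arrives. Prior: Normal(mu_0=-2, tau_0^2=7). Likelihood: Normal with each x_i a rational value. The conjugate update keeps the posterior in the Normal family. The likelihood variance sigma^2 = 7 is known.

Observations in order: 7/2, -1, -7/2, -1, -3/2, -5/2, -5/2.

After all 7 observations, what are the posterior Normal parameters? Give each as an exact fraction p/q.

obs 1: x=7/2 → posterior Normal(3/4, 7/2)
obs 2: x=-1 → posterior Normal(1/6, 7/3)
obs 3: x=-7/2 → posterior Normal(-3/4, 7/4)
obs 4: x=-1 → posterior Normal(-4/5, 7/5)
obs 5: x=-3/2 → posterior Normal(-11/12, 7/6)
obs 6: x=-5/2 → posterior Normal(-8/7, 1)
obs 7: x=-5/2 → posterior Normal(-21/16, 7/8)

mu_0=-21/16, tau_0^2=7/8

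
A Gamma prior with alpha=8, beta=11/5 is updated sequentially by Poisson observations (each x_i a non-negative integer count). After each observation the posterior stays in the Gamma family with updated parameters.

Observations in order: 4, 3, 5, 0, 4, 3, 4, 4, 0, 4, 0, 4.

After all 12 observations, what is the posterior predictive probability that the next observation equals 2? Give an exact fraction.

475236889102881014781552166322839379930181654047674075280782598954069498979272657575/2165617024946829523404343636452113149551465275597767261945053462718146217904269426688

obs 1: x=4 → posterior Gamma(12, 16/5)
obs 2: x=3 → posterior Gamma(15, 21/5)
obs 3: x=5 → posterior Gamma(20, 26/5)
obs 4: x=0 → posterior Gamma(20, 31/5)
obs 5: x=4 → posterior Gamma(24, 36/5)
obs 6: x=3 → posterior Gamma(27, 41/5)
obs 7: x=4 → posterior Gamma(31, 46/5)
obs 8: x=4 → posterior Gamma(35, 51/5)
obs 9: x=0 → posterior Gamma(35, 56/5)
obs 10: x=4 → posterior Gamma(39, 61/5)
obs 11: x=0 → posterior Gamma(39, 66/5)
obs 12: x=4 → posterior Gamma(43, 71/5)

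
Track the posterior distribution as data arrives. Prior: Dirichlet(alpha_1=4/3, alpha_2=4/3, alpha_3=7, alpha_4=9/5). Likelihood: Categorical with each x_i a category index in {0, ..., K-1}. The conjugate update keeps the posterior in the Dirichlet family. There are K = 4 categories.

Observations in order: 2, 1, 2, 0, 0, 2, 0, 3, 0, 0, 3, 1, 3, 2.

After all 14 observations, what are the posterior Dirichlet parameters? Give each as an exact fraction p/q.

alpha_1=19/3, alpha_2=10/3, alpha_3=11, alpha_4=24/5

obs 1: x=2 → posterior Dirichlet(4/3, 4/3, 8, 9/5)
obs 2: x=1 → posterior Dirichlet(4/3, 7/3, 8, 9/5)
obs 3: x=2 → posterior Dirichlet(4/3, 7/3, 9, 9/5)
obs 4: x=0 → posterior Dirichlet(7/3, 7/3, 9, 9/5)
obs 5: x=0 → posterior Dirichlet(10/3, 7/3, 9, 9/5)
obs 6: x=2 → posterior Dirichlet(10/3, 7/3, 10, 9/5)
obs 7: x=0 → posterior Dirichlet(13/3, 7/3, 10, 9/5)
obs 8: x=3 → posterior Dirichlet(13/3, 7/3, 10, 14/5)
obs 9: x=0 → posterior Dirichlet(16/3, 7/3, 10, 14/5)
obs 10: x=0 → posterior Dirichlet(19/3, 7/3, 10, 14/5)
obs 11: x=3 → posterior Dirichlet(19/3, 7/3, 10, 19/5)
obs 12: x=1 → posterior Dirichlet(19/3, 10/3, 10, 19/5)
obs 13: x=3 → posterior Dirichlet(19/3, 10/3, 10, 24/5)
obs 14: x=2 → posterior Dirichlet(19/3, 10/3, 11, 24/5)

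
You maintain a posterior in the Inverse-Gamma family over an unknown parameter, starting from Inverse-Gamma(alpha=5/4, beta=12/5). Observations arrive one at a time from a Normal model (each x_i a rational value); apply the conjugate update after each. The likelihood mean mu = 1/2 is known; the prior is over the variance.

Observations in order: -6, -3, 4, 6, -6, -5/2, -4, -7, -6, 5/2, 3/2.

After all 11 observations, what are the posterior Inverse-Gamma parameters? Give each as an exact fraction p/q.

alpha=27/4, beta=692/5

obs 1: x=-6 → posterior Inverse-Gamma(7/4, 941/40)
obs 2: x=-3 → posterior Inverse-Gamma(9/4, 593/20)
obs 3: x=4 → posterior Inverse-Gamma(11/4, 1431/40)
obs 4: x=6 → posterior Inverse-Gamma(13/4, 509/10)
obs 5: x=-6 → posterior Inverse-Gamma(15/4, 2881/40)
obs 6: x=-5/2 → posterior Inverse-Gamma(17/4, 3061/40)
obs 7: x=-4 → posterior Inverse-Gamma(19/4, 1733/20)
obs 8: x=-7 → posterior Inverse-Gamma(21/4, 4591/40)
obs 9: x=-6 → posterior Inverse-Gamma(23/4, 1359/10)
obs 10: x=5/2 → posterior Inverse-Gamma(25/4, 1379/10)
obs 11: x=3/2 → posterior Inverse-Gamma(27/4, 692/5)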